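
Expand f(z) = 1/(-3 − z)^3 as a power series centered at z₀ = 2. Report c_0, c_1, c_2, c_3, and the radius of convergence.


Let w = z − z₀, so z = z₀ + w.
Then -3 − z = -3 − (z₀ + w) = (-3 − z₀) − w = -5 − w.
f(z) = 1/(-5 − w)^3 = (1/(-5)^3) · (1 − w/(-5))^{−3}.
By the binomial series (1−u)^{−3} = Σ_{n≥0} C(n+2, 2) u^n for |u|<1, with u = w/(-5):
  c_n = C(n+2, 2) / (-5)^(n+3).
  c_0 = 1/(-5)^3 = -1/125.
  c_1 = 3/(-5)^4 = 3/625.
  c_2 = 6/(-5)^5 = -6/3125.
  c_3 = 10/(-5)^6 = 2/3125.
The series is valid for |w/d| < 1, i.e. |z − z₀| < |d|.
Radius of convergence: R = |-3 − z₀| = |-5| = 5 (distance from z₀ to the singularity z = -3).

c_0 = -1/125, c_1 = 3/625, c_2 = -6/3125, c_3 = 2/3125; R = 5.


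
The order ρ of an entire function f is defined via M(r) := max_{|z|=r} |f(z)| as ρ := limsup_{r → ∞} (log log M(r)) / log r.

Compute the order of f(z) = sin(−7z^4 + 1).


Write sin(w) = (e^{iw} ± e^{−iw})/(2 or 2i), so |sin(w)| ≤ e^{|w|}. With w = −7z^4 + 1, |w| ≤ 7r^4 + 1 on |z|=r, giving M(r) ≤ e^{7r^4 + 1} and ρ ≤ 4. For the lower bound, choose z on |z|=r with -7z^4 purely imaginary of modulus 7r^4; then |sin(−7z^4 + 1)| grows like e^{7r^4}/2, so ρ ≥ 4. Hence ρ = 4.
Therefore ρ = 4.

Order ρ = 4.


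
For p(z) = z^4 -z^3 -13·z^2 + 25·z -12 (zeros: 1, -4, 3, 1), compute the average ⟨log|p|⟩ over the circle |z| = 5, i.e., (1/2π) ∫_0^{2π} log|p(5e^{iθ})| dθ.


Zeros: -4, 1, 1, 3; r = 5.
Inside |z| < r: -4, 1, 1, 3. Outside (|z| ≥ r): ∅.
p(0) = -12, so log|p(0)| = log(12) = 2.4849.
Apply Jensen: I(r) = log|p(0)| + Σ_k log(r/|z_k|), summed over zeros inside |z| < r.
  log(r/|z_k|) for z_k = 1: log(5/1) = 1.6094
  log(r/|z_k|) for z_k = -4: log(5/4) = 0.2231
  log(r/|z_k|) for z_k = 3: log(5/3) = 0.5108
  log(r/|z_k|) for z_k = 1: log(5/1) = 1.6094
Sum over inside zeros: 3.9528.
I(r) = log|p(0)| + (inside sum) = 2.4849 + 3.9528 = 6.4378.
Closed form (all zeros inside, monic): I(r) = n·log(r) = 4·log(5) = 6.4378. ✓

I(r) ≈ 6.4378.


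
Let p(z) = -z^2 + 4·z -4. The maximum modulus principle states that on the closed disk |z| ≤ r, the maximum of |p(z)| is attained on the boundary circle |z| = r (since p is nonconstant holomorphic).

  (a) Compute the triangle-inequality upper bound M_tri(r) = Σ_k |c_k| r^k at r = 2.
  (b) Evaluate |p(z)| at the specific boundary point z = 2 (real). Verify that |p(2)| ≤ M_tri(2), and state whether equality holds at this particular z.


Coefficients: c_0 = -4, c_1 = 4, c_2 = -1. Radius r = 2.
Part (a). Triangle bound: M_tri(r) = Σ_k |c_k| r^k
  = |-4|·2^0 + |4|·2^1 + |-1|·2^2
  = 4 + 8 + 4 = 16.
This bounds M(r) := max_{|z|=r} |p(z)| from above; equality holds iff all terms c_k z^k can be made to align in phase at a single z on |z|=r.
Part (b). At z = 2 (real, on the circle |z| = r):
  p(2) = (-4)·2^0 + (4)·2^1 + (-1)·2^2 = 0.
  |p(2)| = 0.
Check: |p(2)| = 0 ≤ 16 = M_tri(2). ✓ Equality does not hold at z = 2 (the coefficients have mixed signs, so the terms do not all align in phase there).

M_tri(2) = 16; |p(2)| = 0; equality at z=2: no.


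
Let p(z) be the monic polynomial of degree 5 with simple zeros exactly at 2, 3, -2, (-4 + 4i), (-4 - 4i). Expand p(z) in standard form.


The polynomial is p(z) = ∏_{α ∈ S} (z − α), where S = {2, 3, -2, (-4 + 4i), (-4 - 4i)}.
Expanding the product yields: p(z) = z^5 + 5·z^4 + 4·z^3 -116·z^2 -32·z + 384.
Note conjugate pairs combine to real quadratics: (z − (-4+4i))(z − (-4−4i)) = z² + 8z + 32.
The resulting polynomial has degree 5 and real coefficients as required.

p(z) = z^5 + 5·z^4 + 4·z^3 -116·z^2 -32·z + 384.


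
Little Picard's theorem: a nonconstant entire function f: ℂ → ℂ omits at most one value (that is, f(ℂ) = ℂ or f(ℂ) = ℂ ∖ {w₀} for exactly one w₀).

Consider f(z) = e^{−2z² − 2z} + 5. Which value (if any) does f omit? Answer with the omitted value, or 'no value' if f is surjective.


Little Picard bounds the complement of f(ℂ) to at most one point.
The exponent g(z) = −2z² − 2z is a nonconstant polynomial, hence surjective onto ℂ. So e^{g(z)} takes every value in {e^w : w ∈ ℂ} = ℂ ∖ {0}. Adding 5 shifts the range to ℂ ∖ {5}. f omits exactly 5.

Omitted value: 5.


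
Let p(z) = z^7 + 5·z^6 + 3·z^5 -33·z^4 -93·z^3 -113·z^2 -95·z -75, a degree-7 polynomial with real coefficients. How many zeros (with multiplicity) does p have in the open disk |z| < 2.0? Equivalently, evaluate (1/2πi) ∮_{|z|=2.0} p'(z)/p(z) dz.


The zeros of p are: (-2 + 1i), (-2 - 1i), (0 + 1i), (0 - 1i), (-2 + 1i), (-2 - 1i), 3.
Their magnitudes are: 2.236, 2.236, 1, 1, 2.236, 2.236, 3.
Zeros with |z| < R = 2.0: (0 + 1i), (0 - 1i).
Count = 2.
By the argument principle, (1/2πi) ∮_{|z|=R} p'(z)/p(z) dz equals exactly this count.

Number of zeros inside |z| < 2.0: 2.


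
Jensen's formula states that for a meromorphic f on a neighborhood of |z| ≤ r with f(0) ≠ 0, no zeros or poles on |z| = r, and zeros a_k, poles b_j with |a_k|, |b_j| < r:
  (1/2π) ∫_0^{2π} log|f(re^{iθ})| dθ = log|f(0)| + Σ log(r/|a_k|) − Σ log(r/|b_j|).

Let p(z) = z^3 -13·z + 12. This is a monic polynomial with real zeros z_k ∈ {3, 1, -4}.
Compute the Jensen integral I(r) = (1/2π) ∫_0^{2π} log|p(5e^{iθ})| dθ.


Zeros: -4, 1, 3; r = 5.
Inside |z| < r: -4, 1, 3. Outside (|z| ≥ r): ∅.
p(0) = 12, so log|p(0)| = log(12) = 2.4849.
Apply Jensen: I(r) = log|p(0)| + Σ_k log(r/|z_k|), summed over zeros inside |z| < r.
  log(r/|z_k|) for z_k = 3: log(5/3) = 0.5108
  log(r/|z_k|) for z_k = 1: log(5/1) = 1.6094
  log(r/|z_k|) for z_k = -4: log(5/4) = 0.2231
Sum over inside zeros: 2.3434.
I(r) = log|p(0)| + (inside sum) = 2.4849 + 2.3434 = 4.8283.
Closed form (all zeros inside, monic): I(r) = n·log(r) = 3·log(5) = 4.8283. ✓

I(r) ≈ 4.8283.


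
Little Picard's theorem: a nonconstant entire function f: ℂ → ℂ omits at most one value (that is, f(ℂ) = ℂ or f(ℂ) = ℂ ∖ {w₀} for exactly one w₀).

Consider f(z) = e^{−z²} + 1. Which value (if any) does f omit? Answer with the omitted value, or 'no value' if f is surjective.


Little Picard bounds the complement of f(ℂ) to at most one point.
The exponent g(z) = −z² is a nonconstant polynomial, hence surjective onto ℂ. So e^{g(z)} takes every value in {e^w : w ∈ ℂ} = ℂ ∖ {0}. Adding 1 shifts the range to ℂ ∖ {1}. f omits exactly 1.

Omitted value: 1.


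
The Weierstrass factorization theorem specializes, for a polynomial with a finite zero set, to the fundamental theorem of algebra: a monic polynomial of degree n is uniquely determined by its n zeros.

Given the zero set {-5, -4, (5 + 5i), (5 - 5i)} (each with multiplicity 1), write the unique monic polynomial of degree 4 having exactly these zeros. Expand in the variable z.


The polynomial is p(z) = ∏_{α ∈ S} (z − α), where S = {-5, -4, (5 + 5i), (5 - 5i)}.
Expanding the product yields: p(z) = z^4 -z^3 -20·z^2 + 250·z + 1000.
Note conjugate pairs combine to real quadratics: (z − (5+5i))(z − (5−5i)) = z² − 10z + 50.
The resulting polynomial has degree 4 and real coefficients as required.

p(z) = z^4 -z^3 -20·z^2 + 250·z + 1000.


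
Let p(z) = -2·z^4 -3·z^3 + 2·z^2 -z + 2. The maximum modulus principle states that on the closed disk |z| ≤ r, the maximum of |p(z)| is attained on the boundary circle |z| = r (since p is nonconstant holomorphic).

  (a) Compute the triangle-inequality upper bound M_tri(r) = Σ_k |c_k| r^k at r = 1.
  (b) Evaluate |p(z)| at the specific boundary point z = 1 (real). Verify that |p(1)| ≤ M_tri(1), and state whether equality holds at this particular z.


Coefficients: c_0 = 2, c_1 = -1, c_2 = 2, c_3 = -3, c_4 = -2. Radius r = 1.
Part (a). Triangle bound: M_tri(r) = Σ_k |c_k| r^k
  = |2|·1^0 + |-1|·1^1 + |2|·1^2 + |-3|·1^3 + |-2|·1^4
  = 2 + 1 + 2 + 3 + 2 = 10.
This bounds M(r) := max_{|z|=r} |p(z)| from above; equality holds iff all terms c_k z^k can be made to align in phase at a single z on |z|=r.
Part (b). At z = 1 (real, on the circle |z| = r):
  p(1) = (2)·1^0 + (-1)·1^1 + (2)·1^2 + (-3)·1^3 + (-2)·1^4 = -2.
  |p(1)| = 2.
Check: |p(1)| = 2 ≤ 10 = M_tri(1). ✓ Equality does not hold at z = 1 (the coefficients have mixed signs, so the terms do not all align in phase there).

M_tri(1) = 10; |p(1)| = 2; equality at z=1: no.


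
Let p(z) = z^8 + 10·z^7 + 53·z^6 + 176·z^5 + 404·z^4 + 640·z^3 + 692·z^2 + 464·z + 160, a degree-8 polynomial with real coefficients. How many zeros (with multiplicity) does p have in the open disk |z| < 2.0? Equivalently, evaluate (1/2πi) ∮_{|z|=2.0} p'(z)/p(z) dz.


The zeros of p are: (-1 + 1i), (-1 - 1i), (-2 + 2i), (-2 - 2i), (-1 + 2i), (-1 - 2i), (-1 + 1i), (-1 - 1i).
Their magnitudes are: 1.414, 1.414, 2.828, 2.828, 2.236, 2.236, 1.414, 1.414.
Zeros with |z| < R = 2.0: (-1 + 1i), (-1 - 1i), (-1 + 1i), (-1 - 1i).
Count = 4.
By the argument principle, (1/2πi) ∮_{|z|=R} p'(z)/p(z) dz equals exactly this count.

Number of zeros inside |z| < 2.0: 4.


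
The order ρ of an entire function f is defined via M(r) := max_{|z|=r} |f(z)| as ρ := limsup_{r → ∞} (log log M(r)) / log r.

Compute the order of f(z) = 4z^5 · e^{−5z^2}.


M(r) = max_{|z|=r} |4|·|z|^5·|e^{−5z^2}| = 4·r^5 · e^{5r^2} (the factors attain their maxima compatibly on |z|=r). Then log M(r) = log 4 + 5·log r + 5r^2, dominated by the last term, so log log M(r) ~ 2·log r. The polynomial factor 4z^5 contributes only a log r term and does not affect the order. ρ = 2.
Therefore ρ = 2.

Order ρ = 2.


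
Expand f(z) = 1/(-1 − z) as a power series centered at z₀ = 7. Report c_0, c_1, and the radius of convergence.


Let w = z − z₀, so z = z₀ + w.
Then -1 − z = -1 − (z₀ + w) = (-1 − z₀) − w = -8 − w.
f(z) = 1/(-8 − w) = (1/(-8)) · 1/(1 − w/(-8)) = Σ_{n≥0} w^n / (-8)^(n+1).
So c_n = 1/(-8)^(n+1):
  c_0 = 1/(-8)^1 = -1/8.
  c_1 = 1/(-8)^2 = 1/64.
The series is valid for |w/d| < 1, i.e. |z − z₀| < |d|.
Radius of convergence: R = |-1 − z₀| = |-8| = 8 (distance from z₀ to the singularity z = -1).

c_0 = -1/8, c_1 = 1/64; R = 8.


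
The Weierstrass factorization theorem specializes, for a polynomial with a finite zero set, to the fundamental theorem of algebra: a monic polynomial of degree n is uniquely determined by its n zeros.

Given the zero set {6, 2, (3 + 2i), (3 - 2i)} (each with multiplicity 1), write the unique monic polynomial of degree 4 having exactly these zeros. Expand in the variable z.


The polynomial is p(z) = ∏_{α ∈ S} (z − α), where S = {6, 2, (3 + 2i), (3 - 2i)}.
Expanding the product yields: p(z) = z^4 -14·z^3 + 73·z^2 -176·z + 156.
Note conjugate pairs combine to real quadratics: (z − (3+2i))(z − (3−2i)) = z² − 6z + 13.
The resulting polynomial has degree 4 and real coefficients as required.

p(z) = z^4 -14·z^3 + 73·z^2 -176·z + 156.


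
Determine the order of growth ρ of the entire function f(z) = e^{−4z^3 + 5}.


|e^{−4z^3 + 5}| = e^{Re(-4·z^3) + 5} ≤ e^{4|z|^3 + 5} = e^{4r^3 + 5} on |z| = r, so ρ ≤ 3. Choosing z on |z|=r so that -4·z^3 is real positive (always possible by picking arg z appropriately) gives |f(z)| = e^{4r^3 + 5}, matching the bound. The additive constant 5 does not affect log log M(r) ~ 3·log r. Hence ρ = 3.
Therefore ρ = 3.

Order ρ = 3.


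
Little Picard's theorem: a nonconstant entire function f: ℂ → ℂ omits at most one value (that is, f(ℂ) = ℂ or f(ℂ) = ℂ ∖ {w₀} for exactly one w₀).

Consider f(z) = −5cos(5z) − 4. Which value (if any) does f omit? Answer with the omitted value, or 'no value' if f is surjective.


Little Picard bounds the complement of f(ℂ) to at most one point.
cos is entire and surjective onto ℂ: for every w ∈ ℂ, cos(ζ) = w has a solution ζ ∈ ℂ (e.g., via the complex inverse arccos). With ζ = 5z this gives z = ζ/(5). Then -5·cos(5z) takes every value in -5·ℂ = ℂ, and adding -4 is a bijection of ℂ. So f is surjective and omits no value. (Note: only on the real line is cos bounded by [−1, 1].)

Omitted value: no value.


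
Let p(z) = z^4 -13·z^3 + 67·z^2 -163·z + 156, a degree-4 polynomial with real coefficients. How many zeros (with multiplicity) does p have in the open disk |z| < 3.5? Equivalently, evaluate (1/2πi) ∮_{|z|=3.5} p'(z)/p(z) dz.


The zeros of p are: 4, (3 + 2i), (3 - 2i), 3.
Their magnitudes are: 4, 3.606, 3.606, 3.
Zeros with |z| < R = 3.5: 3.
Count = 1.
By the argument principle, (1/2πi) ∮_{|z|=R} p'(z)/p(z) dz equals exactly this count.

Number of zeros inside |z| < 3.5: 1.


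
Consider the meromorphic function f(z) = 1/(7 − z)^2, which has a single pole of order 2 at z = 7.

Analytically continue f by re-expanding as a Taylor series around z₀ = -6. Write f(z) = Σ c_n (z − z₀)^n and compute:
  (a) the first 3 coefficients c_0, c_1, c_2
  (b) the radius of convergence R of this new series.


Let w = z − z₀, so z = z₀ + w.
Then 7 − z = 7 − (z₀ + w) = (7 − z₀) − w = 13 − w.
f(z) = 1/(13 − w)^2 = (1/(13)^2) · (1 − w/(13))^{−2}.
By the binomial series (1−u)^{−2} = Σ_{n≥0} C(n+1, 1) u^n for |u|<1, with u = w/(13):
  c_n = C(n+1, 1) / (13)^(n+2).
  c_0 = 1/(13)^2 = 1/169.
  c_1 = 2/(13)^3 = 2/2197.
  c_2 = 3/(13)^4 = 3/28561.
The series is valid for |w/d| < 1, i.e. |z − z₀| < |d|.
Radius of convergence: R = |7 − z₀| = |13| = 13 (distance from z₀ to the singularity z = 7).

c_0 = 1/169, c_1 = 2/2197, c_2 = 3/28561; R = 13.


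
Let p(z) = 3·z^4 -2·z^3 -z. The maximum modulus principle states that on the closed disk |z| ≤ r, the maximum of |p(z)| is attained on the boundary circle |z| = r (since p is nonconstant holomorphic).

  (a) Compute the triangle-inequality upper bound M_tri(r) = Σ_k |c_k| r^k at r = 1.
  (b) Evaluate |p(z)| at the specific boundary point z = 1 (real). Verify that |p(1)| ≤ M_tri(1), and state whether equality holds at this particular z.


Coefficients: c_0 = 0, c_1 = -1, c_2 = 0, c_3 = -2, c_4 = 3. Radius r = 1.
Part (a). Triangle bound: M_tri(r) = Σ_k |c_k| r^k
  = |0|·1^0 + |-1|·1^1 + |0|·1^2 + |-2|·1^3 + |3|·1^4
  = 0 + 1 + 0 + 2 + 3 = 6.
This bounds M(r) := max_{|z|=r} |p(z)| from above; equality holds iff all terms c_k z^k can be made to align in phase at a single z on |z|=r.
Part (b). At z = 1 (real, on the circle |z| = r):
  p(1) = (0)·1^0 + (-1)·1^1 + (0)·1^2 + (-2)·1^3 + (3)·1^4 = 0.
  |p(1)| = 0.
Check: |p(1)| = 0 ≤ 6 = M_tri(1). ✓ Equality does not hold at z = 1 (the coefficients have mixed signs, so the terms do not all align in phase there).

M_tri(1) = 6; |p(1)| = 0; equality at z=1: no.


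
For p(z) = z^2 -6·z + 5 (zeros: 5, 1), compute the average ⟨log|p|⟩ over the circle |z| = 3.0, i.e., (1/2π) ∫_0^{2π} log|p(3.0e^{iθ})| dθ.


Zeros: 1, 5; r = 3.0.
Inside |z| < r: 1. Outside (|z| ≥ r): 5.
p(0) = 5, so log|p(0)| = log(5) = 1.6094.
Apply Jensen: I(r) = log|p(0)| + Σ_k log(r/|z_k|), summed over zeros inside |z| < r.
  log(r/|z_k|) for z_k = 1: log(3.0/1) = 1.0986
  Outside zeros (5) contribute nothing to the Jensen sum.
Sum over inside zeros: 1.0986.
I(r) = log|p(0)| + (inside sum) = 1.6094 + 1.0986 = 2.7081.
Note: since some zeros are outside |z| ≤ r, the simplified n·log(r) form does NOT apply — only the inside zeros contribute.

I(r) ≈ 2.7081.


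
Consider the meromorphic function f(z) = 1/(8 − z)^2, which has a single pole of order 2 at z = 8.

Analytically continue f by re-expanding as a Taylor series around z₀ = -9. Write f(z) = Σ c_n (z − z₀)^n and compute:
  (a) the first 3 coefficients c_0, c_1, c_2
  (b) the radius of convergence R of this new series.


Let w = z − z₀, so z = z₀ + w.
Then 8 − z = 8 − (z₀ + w) = (8 − z₀) − w = 17 − w.
f(z) = 1/(17 − w)^2 = (1/(17)^2) · (1 − w/(17))^{−2}.
By the binomial series (1−u)^{−2} = Σ_{n≥0} C(n+1, 1) u^n for |u|<1, with u = w/(17):
  c_n = C(n+1, 1) / (17)^(n+2).
  c_0 = 1/(17)^2 = 1/289.
  c_1 = 2/(17)^3 = 2/4913.
  c_2 = 3/(17)^4 = 3/83521.
The series is valid for |w/d| < 1, i.e. |z − z₀| < |d|.
Radius of convergence: R = |8 − z₀| = |17| = 17 (distance from z₀ to the singularity z = 8).

c_0 = 1/289, c_1 = 2/4913, c_2 = 3/83521; R = 17.


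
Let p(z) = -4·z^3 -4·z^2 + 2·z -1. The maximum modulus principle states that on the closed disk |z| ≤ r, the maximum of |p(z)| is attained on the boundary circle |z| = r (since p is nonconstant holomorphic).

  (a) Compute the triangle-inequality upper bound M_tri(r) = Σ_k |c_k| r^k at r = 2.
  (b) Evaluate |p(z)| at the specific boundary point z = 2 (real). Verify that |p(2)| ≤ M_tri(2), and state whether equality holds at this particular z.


Coefficients: c_0 = -1, c_1 = 2, c_2 = -4, c_3 = -4. Radius r = 2.
Part (a). Triangle bound: M_tri(r) = Σ_k |c_k| r^k
  = |-1|·2^0 + |2|·2^1 + |-4|·2^2 + |-4|·2^3
  = 1 + 4 + 16 + 32 = 53.
This bounds M(r) := max_{|z|=r} |p(z)| from above; equality holds iff all terms c_k z^k can be made to align in phase at a single z on |z|=r.
Part (b). At z = 2 (real, on the circle |z| = r):
  p(2) = (-1)·2^0 + (2)·2^1 + (-4)·2^2 + (-4)·2^3 = -45.
  |p(2)| = 45.
Check: |p(2)| = 45 ≤ 53 = M_tri(2). ✓ Equality does not hold at z = 2 (the coefficients have mixed signs, so the terms do not all align in phase there).

M_tri(2) = 53; |p(2)| = 45; equality at z=2: no.


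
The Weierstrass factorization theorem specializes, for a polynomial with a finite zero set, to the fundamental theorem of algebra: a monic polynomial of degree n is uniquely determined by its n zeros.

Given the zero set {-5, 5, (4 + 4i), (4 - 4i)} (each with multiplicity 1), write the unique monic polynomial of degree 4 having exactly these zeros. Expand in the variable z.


The polynomial is p(z) = ∏_{α ∈ S} (z − α), where S = {-5, 5, (4 + 4i), (4 - 4i)}.
Expanding the product yields: p(z) = z^4 -8·z^3 + 7·z^2 + 200·z -800.
Note conjugate pairs combine to real quadratics: (z − (4+4i))(z − (4−4i)) = z² − 8z + 32.
The resulting polynomial has degree 4 and real coefficients as required.

p(z) = z^4 -8·z^3 + 7·z^2 + 200·z -800.


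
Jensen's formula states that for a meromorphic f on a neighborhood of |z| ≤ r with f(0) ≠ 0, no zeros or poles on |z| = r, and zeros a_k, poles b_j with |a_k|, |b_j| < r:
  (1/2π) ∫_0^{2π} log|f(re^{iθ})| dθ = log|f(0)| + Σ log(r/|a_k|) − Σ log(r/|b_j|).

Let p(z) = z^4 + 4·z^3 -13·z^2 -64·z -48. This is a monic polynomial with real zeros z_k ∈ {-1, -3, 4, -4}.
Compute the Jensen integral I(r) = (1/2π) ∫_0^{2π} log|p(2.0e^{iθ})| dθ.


Zeros: -4, -3, -1, 4; r = 2.0.
Inside |z| < r: -1. Outside (|z| ≥ r): -4, -3, 4.
p(0) = -48, so log|p(0)| = log(48) = 3.8712.
Apply Jensen: I(r) = log|p(0)| + Σ_k log(r/|z_k|), summed over zeros inside |z| < r.
  log(r/|z_k|) for z_k = -1: log(2.0/1) = 0.6931
  Outside zeros (-4, -3, 4) contribute nothing to the Jensen sum.
Sum over inside zeros: 0.6931.
I(r) = log|p(0)| + (inside sum) = 3.8712 + 0.6931 = 4.5643.
Note: since some zeros are outside |z| ≤ r, the simplified n·log(r) form does NOT apply — only the inside zeros contribute.

I(r) ≈ 4.5643.


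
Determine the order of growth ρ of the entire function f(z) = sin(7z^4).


Write sin(w) = (e^{iw} ± e^{−iw})/(2 or 2i), so |sin(w)| ≤ e^{|w|}. With w = 7z^4, |w| ≤ 7r^4 + 0 on |z|=r, giving M(r) ≤ e^{7r^4 + 0} and ρ ≤ 4. For the lower bound, choose z on |z|=r with 7z^4 purely imaginary of modulus 7r^4; then |sin(7z^4)| grows like e^{7r^4}/2, so ρ ≥ 4. Hence ρ = 4.
Therefore ρ = 4.

Order ρ = 4.


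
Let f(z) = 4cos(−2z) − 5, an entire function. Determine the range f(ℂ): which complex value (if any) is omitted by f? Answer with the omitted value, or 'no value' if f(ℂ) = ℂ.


Little Picard bounds the complement of f(ℂ) to at most one point.
cos is entire and surjective onto ℂ: for every w ∈ ℂ, cos(ζ) = w has a solution ζ ∈ ℂ (e.g., via the complex inverse arccos). With ζ = −2z this gives z = ζ/(-2). Then 4·cos(−2z) takes every value in 4·ℂ = ℂ, and adding -5 is a bijection of ℂ. So f is surjective and omits no value. (Note: only on the real line is cos bounded by [−1, 1].)

Omitted value: no value.


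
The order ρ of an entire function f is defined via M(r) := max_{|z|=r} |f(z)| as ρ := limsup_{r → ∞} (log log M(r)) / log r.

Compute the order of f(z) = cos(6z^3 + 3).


Write cos(w) = (e^{iw} ± e^{−iw})/(2 or 2i), so |cos(w)| ≤ e^{|w|}. With w = 6z^3 + 3, |w| ≤ 6r^3 + 3 on |z|=r, giving M(r) ≤ e^{6r^3 + 3} and ρ ≤ 3. For the lower bound, choose z on |z|=r with 6z^3 purely imaginary of modulus 6r^3; then |cos(6z^3 + 3)| grows like e^{6r^3}/2, so ρ ≥ 3. Hence ρ = 3.
Therefore ρ = 3.

Order ρ = 3.


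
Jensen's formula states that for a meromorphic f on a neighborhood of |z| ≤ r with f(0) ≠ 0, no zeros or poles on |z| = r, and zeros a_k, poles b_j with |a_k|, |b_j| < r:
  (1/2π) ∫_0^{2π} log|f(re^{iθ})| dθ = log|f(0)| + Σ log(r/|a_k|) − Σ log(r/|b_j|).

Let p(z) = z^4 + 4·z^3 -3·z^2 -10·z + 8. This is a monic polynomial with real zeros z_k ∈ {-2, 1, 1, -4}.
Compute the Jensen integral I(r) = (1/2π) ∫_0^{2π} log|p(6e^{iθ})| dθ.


Zeros: -4, -2, 1, 1; r = 6.
Inside |z| < r: -4, -2, 1, 1. Outside (|z| ≥ r): ∅.
p(0) = 8, so log|p(0)| = log(8) = 2.0794.
Apply Jensen: I(r) = log|p(0)| + Σ_k log(r/|z_k|), summed over zeros inside |z| < r.
  log(r/|z_k|) for z_k = -2: log(6/2) = 1.0986
  log(r/|z_k|) for z_k = 1: log(6/1) = 1.7918
  log(r/|z_k|) for z_k = 1: log(6/1) = 1.7918
  log(r/|z_k|) for z_k = -4: log(6/4) = 0.4055
Sum over inside zeros: 5.0876.
I(r) = log|p(0)| + (inside sum) = 2.0794 + 5.0876 = 7.1670.
Closed form (all zeros inside, monic): I(r) = n·log(r) = 4·log(6) = 7.1670. ✓

I(r) ≈ 7.1670.


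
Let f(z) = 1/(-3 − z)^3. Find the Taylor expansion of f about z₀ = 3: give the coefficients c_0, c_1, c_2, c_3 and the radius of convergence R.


Let w = z − z₀, so z = z₀ + w.
Then -3 − z = -3 − (z₀ + w) = (-3 − z₀) − w = -6 − w.
f(z) = 1/(-6 − w)^3 = (1/(-6)^3) · (1 − w/(-6))^{−3}.
By the binomial series (1−u)^{−3} = Σ_{n≥0} C(n+2, 2) u^n for |u|<1, with u = w/(-6):
  c_n = C(n+2, 2) / (-6)^(n+3).
  c_0 = 1/(-6)^3 = -1/216.
  c_1 = 3/(-6)^4 = 1/432.
  c_2 = 6/(-6)^5 = -1/1296.
  c_3 = 10/(-6)^6 = 5/23328.
The series is valid for |w/d| < 1, i.e. |z − z₀| < |d|.
Radius of convergence: R = |-3 − z₀| = |-6| = 6 (distance from z₀ to the singularity z = -3).

c_0 = -1/216, c_1 = 1/432, c_2 = -1/1296, c_3 = 5/23328; R = 6.


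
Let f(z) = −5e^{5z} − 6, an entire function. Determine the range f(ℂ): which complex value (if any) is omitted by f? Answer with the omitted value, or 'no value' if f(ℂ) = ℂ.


Little Picard bounds the complement of f(ℂ) to at most one point.
e^{5z} is never zero on ℂ, so -5·e^{5z} takes every value in ℂ ∖ {0}. Adding -6 shifts the range to ℂ ∖ {-6}. Thus f omits exactly the value -6.

Omitted value: -6.


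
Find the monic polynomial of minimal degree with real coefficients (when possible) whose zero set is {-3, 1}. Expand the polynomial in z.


The polynomial is p(z) = ∏_{α ∈ S} (z − α), where S = {-3, 1}.
Expanding the product yields: p(z) = z^2 + 2·z -3.
The resulting polynomial has degree 2 and real coefficients as required.

p(z) = z^2 + 2·z -3.


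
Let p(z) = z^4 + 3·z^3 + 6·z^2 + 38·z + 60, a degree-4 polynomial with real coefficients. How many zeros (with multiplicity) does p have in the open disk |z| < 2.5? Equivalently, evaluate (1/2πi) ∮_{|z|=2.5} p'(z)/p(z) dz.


The zeros of p are: (1 + 3i), (1 - 3i), -3, -2.
Their magnitudes are: 3.162, 3.162, 3, 2.
Zeros with |z| < R = 2.5: -2.
Count = 1.
By the argument principle, (1/2πi) ∮_{|z|=R} p'(z)/p(z) dz equals exactly this count.

Number of zeros inside |z| < 2.5: 1.


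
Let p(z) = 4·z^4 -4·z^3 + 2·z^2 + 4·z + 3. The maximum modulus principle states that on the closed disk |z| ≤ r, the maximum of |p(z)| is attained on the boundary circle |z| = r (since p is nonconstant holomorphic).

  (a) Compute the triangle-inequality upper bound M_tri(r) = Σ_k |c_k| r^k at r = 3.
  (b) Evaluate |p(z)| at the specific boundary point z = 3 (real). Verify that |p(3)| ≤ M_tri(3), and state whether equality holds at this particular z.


Coefficients: c_0 = 3, c_1 = 4, c_2 = 2, c_3 = -4, c_4 = 4. Radius r = 3.
Part (a). Triangle bound: M_tri(r) = Σ_k |c_k| r^k
  = |3|·3^0 + |4|·3^1 + |2|·3^2 + |-4|·3^3 + |4|·3^4
  = 3 + 12 + 18 + 108 + 324 = 465.
This bounds M(r) := max_{|z|=r} |p(z)| from above; equality holds iff all terms c_k z^k can be made to align in phase at a single z on |z|=r.
Part (b). At z = 3 (real, on the circle |z| = r):
  p(3) = (3)·3^0 + (4)·3^1 + (2)·3^2 + (-4)·3^3 + (4)·3^4 = 249.
  |p(3)| = 249.
Check: |p(3)| = 249 ≤ 465 = M_tri(3). ✓ Equality does not hold at z = 3 (the coefficients have mixed signs, so the terms do not all align in phase there).

M_tri(3) = 465; |p(3)| = 249; equality at z=3: no.


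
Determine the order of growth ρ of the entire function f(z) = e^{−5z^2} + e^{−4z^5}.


Each summand is entire of order 2 and 5 respectively (as in the single-exponential case). The order of a sum is at most the max of the orders, so ρ ≤ 5. For the lower bound: on |z|=r choose arg z so that -4z^5 is real positive; then |e^{-4z^5}| = e^{4r^5} while |e^{-5z^2}| ≤ e^{5r^2} = o(e^{4r^5}). So |f| ≥ e^{4r^5}(1 − o(1)) and ρ ≥ 5. Hence ρ = max(2, 5) = 5.
Therefore ρ = 5.

Order ρ = 5.


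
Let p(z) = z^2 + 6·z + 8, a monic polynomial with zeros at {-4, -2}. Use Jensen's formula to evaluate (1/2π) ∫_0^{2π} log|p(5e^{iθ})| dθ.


Zeros: -4, -2; r = 5.
Inside |z| < r: -4, -2. Outside (|z| ≥ r): ∅.
p(0) = 8, so log|p(0)| = log(8) = 2.0794.
Apply Jensen: I(r) = log|p(0)| + Σ_k log(r/|z_k|), summed over zeros inside |z| < r.
  log(r/|z_k|) for z_k = -4: log(5/4) = 0.2231
  log(r/|z_k|) for z_k = -2: log(5/2) = 0.9163
Sum over inside zeros: 1.1394.
I(r) = log|p(0)| + (inside sum) = 2.0794 + 1.1394 = 3.2189.
Closed form (all zeros inside, monic): I(r) = n·log(r) = 2·log(5) = 3.2189. ✓

I(r) ≈ 3.2189.


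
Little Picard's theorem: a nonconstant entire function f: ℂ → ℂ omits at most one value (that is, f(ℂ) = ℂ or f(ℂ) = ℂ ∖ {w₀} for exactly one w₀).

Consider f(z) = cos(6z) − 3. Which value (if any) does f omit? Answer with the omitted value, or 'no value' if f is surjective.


Little Picard bounds the complement of f(ℂ) to at most one point.
cos is entire and surjective onto ℂ: for every w ∈ ℂ, cos(ζ) = w has a solution ζ ∈ ℂ (e.g., via the complex inverse arccos). With ζ = 6z this gives z = ζ/(6). Then 1·cos(6z) takes every value in 1·ℂ = ℂ, and adding -3 is a bijection of ℂ. So f is surjective and omits no value. (Note: only on the real line is cos bounded by [−1, 1].)

Omitted value: no value.


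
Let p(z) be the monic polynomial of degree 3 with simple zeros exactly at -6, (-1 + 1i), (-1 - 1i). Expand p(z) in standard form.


The polynomial is p(z) = ∏_{α ∈ S} (z − α), where S = {-6, (-1 + 1i), (-1 - 1i)}.
Expanding the product yields: p(z) = z^3 + 8·z^2 + 14·z + 12.
Note conjugate pairs combine to real quadratics: (z − (-1+1i))(z − (-1−1i)) = z² + 2z + 2.
The resulting polynomial has degree 3 and real coefficients as required.

p(z) = z^3 + 8·z^2 + 14·z + 12.


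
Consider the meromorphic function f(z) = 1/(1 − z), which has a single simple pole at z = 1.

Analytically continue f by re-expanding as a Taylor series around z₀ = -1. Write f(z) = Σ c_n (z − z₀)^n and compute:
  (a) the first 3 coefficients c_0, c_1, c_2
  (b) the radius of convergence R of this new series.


Let w = z − z₀, so z = z₀ + w.
Then 1 − z = 1 − (z₀ + w) = (1 − z₀) − w = 2 − w.
f(z) = 1/(2 − w) = (1/(2)) · 1/(1 − w/(2)) = Σ_{n≥0} w^n / (2)^(n+1).
So c_n = 1/(2)^(n+1):
  c_0 = 1/(2)^1 = 1/2.
  c_1 = 1/(2)^2 = 1/4.
  c_2 = 1/(2)^3 = 1/8.
The series is valid for |w/d| < 1, i.e. |z − z₀| < |d|.
Radius of convergence: R = |1 − z₀| = |2| = 2 (distance from z₀ to the singularity z = 1).

c_0 = 1/2, c_1 = 1/4, c_2 = 1/8; R = 2.


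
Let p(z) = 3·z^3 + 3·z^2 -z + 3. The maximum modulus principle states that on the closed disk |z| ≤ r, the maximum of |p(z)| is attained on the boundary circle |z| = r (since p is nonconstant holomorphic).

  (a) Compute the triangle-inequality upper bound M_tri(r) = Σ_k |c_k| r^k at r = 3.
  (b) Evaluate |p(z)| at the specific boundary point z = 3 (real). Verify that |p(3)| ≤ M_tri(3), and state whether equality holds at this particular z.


Coefficients: c_0 = 3, c_1 = -1, c_2 = 3, c_3 = 3. Radius r = 3.
Part (a). Triangle bound: M_tri(r) = Σ_k |c_k| r^k
  = |3|·3^0 + |-1|·3^1 + |3|·3^2 + |3|·3^3
  = 3 + 3 + 27 + 81 = 114.
This bounds M(r) := max_{|z|=r} |p(z)| from above; equality holds iff all terms c_k z^k can be made to align in phase at a single z on |z|=r.
Part (b). At z = 3 (real, on the circle |z| = r):
  p(3) = (3)·3^0 + (-1)·3^1 + (3)·3^2 + (3)·3^3 = 108.
  |p(3)| = 108.
Check: |p(3)| = 108 ≤ 114 = M_tri(3). ✓ Equality does not hold at z = 3 (the coefficients have mixed signs, so the terms do not all align in phase there).

M_tri(3) = 114; |p(3)| = 108; equality at z=3: no.


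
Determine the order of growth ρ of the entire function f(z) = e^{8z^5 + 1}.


|e^{8z^5 + 1}| = e^{Re(8·z^5) + 1} ≤ e^{8|z|^5 + 1} = e^{8r^5 + 1} on |z| = r, so ρ ≤ 5. Choosing z on |z|=r so that 8·z^5 is real positive (always possible by picking arg z appropriately) gives |f(z)| = e^{8r^5 + 1}, matching the bound. The additive constant 1 does not affect log log M(r) ~ 5·log r. Hence ρ = 5.
Therefore ρ = 5.

Order ρ = 5.


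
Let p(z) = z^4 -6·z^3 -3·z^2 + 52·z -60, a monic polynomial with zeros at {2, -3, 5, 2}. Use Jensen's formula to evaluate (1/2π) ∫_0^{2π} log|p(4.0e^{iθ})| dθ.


Zeros: -3, 2, 2, 5; r = 4.0.
Inside |z| < r: -3, 2, 2. Outside (|z| ≥ r): 5.
p(0) = -60, so log|p(0)| = log(60) = 4.0943.
Apply Jensen: I(r) = log|p(0)| + Σ_k log(r/|z_k|), summed over zeros inside |z| < r.
  log(r/|z_k|) for z_k = 2: log(4.0/2) = 0.6931
  log(r/|z_k|) for z_k = -3: log(4.0/3) = 0.2877
  log(r/|z_k|) for z_k = 2: log(4.0/2) = 0.6931
  Outside zeros (5) contribute nothing to the Jensen sum.
Sum over inside zeros: 1.6740.
I(r) = log|p(0)| + (inside sum) = 4.0943 + 1.6740 = 5.7683.
Note: since some zeros are outside |z| ≤ r, the simplified n·log(r) form does NOT apply — only the inside zeros contribute.

I(r) ≈ 5.7683.


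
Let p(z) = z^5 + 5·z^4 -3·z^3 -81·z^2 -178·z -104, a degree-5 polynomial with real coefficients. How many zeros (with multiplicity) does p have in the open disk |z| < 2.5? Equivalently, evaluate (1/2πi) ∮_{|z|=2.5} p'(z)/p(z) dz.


The zeros of p are: -1, -2, (-3 + 2i), (-3 - 2i), 4.
Their magnitudes are: 1, 2, 3.606, 3.606, 4.
Zeros with |z| < R = 2.5: -1, -2.
Count = 2.
By the argument principle, (1/2πi) ∮_{|z|=R} p'(z)/p(z) dz equals exactly this count.

Number of zeros inside |z| < 2.5: 2.


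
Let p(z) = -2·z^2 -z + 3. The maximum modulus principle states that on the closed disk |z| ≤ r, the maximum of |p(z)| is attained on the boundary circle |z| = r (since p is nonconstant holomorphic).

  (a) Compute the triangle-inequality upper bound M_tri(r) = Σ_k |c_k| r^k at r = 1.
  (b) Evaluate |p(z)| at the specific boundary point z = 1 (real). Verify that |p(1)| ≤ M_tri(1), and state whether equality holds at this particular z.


Coefficients: c_0 = 3, c_1 = -1, c_2 = -2. Radius r = 1.
Part (a). Triangle bound: M_tri(r) = Σ_k |c_k| r^k
  = |3|·1^0 + |-1|·1^1 + |-2|·1^2
  = 3 + 1 + 2 = 6.
This bounds M(r) := max_{|z|=r} |p(z)| from above; equality holds iff all terms c_k z^k can be made to align in phase at a single z on |z|=r.
Part (b). At z = 1 (real, on the circle |z| = r):
  p(1) = (3)·1^0 + (-1)·1^1 + (-2)·1^2 = 0.
  |p(1)| = 0.
Check: |p(1)| = 0 ≤ 6 = M_tri(1). ✓ Equality does not hold at z = 1 (the coefficients have mixed signs, so the terms do not all align in phase there).

M_tri(1) = 6; |p(1)| = 0; equality at z=1: no.


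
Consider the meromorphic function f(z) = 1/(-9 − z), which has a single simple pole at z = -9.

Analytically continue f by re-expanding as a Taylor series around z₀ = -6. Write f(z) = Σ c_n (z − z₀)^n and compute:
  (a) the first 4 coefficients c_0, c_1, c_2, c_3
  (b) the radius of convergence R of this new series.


Let w = z − z₀, so z = z₀ + w.
Then -9 − z = -9 − (z₀ + w) = (-9 − z₀) − w = -3 − w.
f(z) = 1/(-3 − w) = (1/(-3)) · 1/(1 − w/(-3)) = Σ_{n≥0} w^n / (-3)^(n+1).
So c_n = 1/(-3)^(n+1):
  c_0 = 1/(-3)^1 = -1/3.
  c_1 = 1/(-3)^2 = 1/9.
  c_2 = 1/(-3)^3 = -1/27.
  c_3 = 1/(-3)^4 = 1/81.
The series is valid for |w/d| < 1, i.e. |z − z₀| < |d|.
Radius of convergence: R = |-9 − z₀| = |-3| = 3 (distance from z₀ to the singularity z = -9).

c_0 = -1/3, c_1 = 1/9, c_2 = -1/27, c_3 = 1/81; R = 3.


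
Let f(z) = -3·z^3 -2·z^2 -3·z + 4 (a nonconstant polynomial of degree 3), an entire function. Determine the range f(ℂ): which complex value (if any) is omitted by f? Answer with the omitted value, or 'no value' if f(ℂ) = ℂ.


Little Picard bounds the complement of f(ℂ) to at most one point.
For every w ∈ ℂ, the equation p(z) − w = 0 is a nonconstant polynomial in z and hence has at least one root by the fundamental theorem of algebra. So p is surjective onto ℂ, omitting no value.

Omitted value: no value.


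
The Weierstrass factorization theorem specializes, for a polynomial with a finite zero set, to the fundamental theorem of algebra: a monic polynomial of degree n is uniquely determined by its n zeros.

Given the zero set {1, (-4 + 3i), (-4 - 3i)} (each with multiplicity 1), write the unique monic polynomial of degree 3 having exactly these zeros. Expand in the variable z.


The polynomial is p(z) = ∏_{α ∈ S} (z − α), where S = {1, (-4 + 3i), (-4 - 3i)}.
Expanding the product yields: p(z) = z^3 + 7·z^2 + 17·z -25.
Note conjugate pairs combine to real quadratics: (z − (-4+3i))(z − (-4−3i)) = z² + 8z + 25.
The resulting polynomial has degree 3 and real coefficients as required.

p(z) = z^3 + 7·z^2 + 17·z -25.


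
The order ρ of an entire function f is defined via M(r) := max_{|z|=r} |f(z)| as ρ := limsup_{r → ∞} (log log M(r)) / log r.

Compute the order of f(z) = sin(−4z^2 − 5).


Write sin(w) = (e^{iw} ± e^{−iw})/(2 or 2i), so |sin(w)| ≤ e^{|w|}. With w = −4z^2 − 5, |w| ≤ 4r^2 + 5 on |z|=r, giving M(r) ≤ e^{4r^2 + 5} and ρ ≤ 2. For the lower bound, choose z on |z|=r with -4z^2 purely imaginary of modulus 4r^2; then |sin(−4z^2 − 5)| grows like e^{4r^2}/2, so ρ ≥ 2. Hence ρ = 2.
Therefore ρ = 2.

Order ρ = 2.


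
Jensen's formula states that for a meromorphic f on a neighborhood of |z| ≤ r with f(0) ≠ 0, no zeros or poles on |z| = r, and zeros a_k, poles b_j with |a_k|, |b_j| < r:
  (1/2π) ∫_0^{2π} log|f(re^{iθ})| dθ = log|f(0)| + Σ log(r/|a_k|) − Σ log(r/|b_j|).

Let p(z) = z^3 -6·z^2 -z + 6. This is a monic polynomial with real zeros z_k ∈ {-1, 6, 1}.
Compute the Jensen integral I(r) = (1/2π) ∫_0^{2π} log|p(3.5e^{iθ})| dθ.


Zeros: -1, 1, 6; r = 3.5.
Inside |z| < r: -1, 1. Outside (|z| ≥ r): 6.
p(0) = 6, so log|p(0)| = log(6) = 1.7918.
Apply Jensen: I(r) = log|p(0)| + Σ_k log(r/|z_k|), summed over zeros inside |z| < r.
  log(r/|z_k|) for z_k = -1: log(3.5/1) = 1.2528
  log(r/|z_k|) for z_k = 1: log(3.5/1) = 1.2528
  Outside zeros (6) contribute nothing to the Jensen sum.
Sum over inside zeros: 2.5055.
I(r) = log|p(0)| + (inside sum) = 1.7918 + 2.5055 = 4.2973.
Note: since some zeros are outside |z| ≤ r, the simplified n·log(r) form does NOT apply — only the inside zeros contribute.

I(r) ≈ 4.2973.


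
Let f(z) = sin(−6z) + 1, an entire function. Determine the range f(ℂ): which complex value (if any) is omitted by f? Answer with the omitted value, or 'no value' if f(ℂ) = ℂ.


Little Picard bounds the complement of f(ℂ) to at most one point.
sin is entire and surjective onto ℂ: for every w ∈ ℂ, sin(ζ) = w has a solution ζ ∈ ℂ (e.g., via the complex inverse arcsin). With ζ = −6z this gives z = ζ/(-6). Then 1·sin(−6z) takes every value in 1·ℂ = ℂ, and adding 1 is a bijection of ℂ. So f is surjective and omits no value. (Note: only on the real line is sin bounded by [−1, 1].)

Omitted value: no value.


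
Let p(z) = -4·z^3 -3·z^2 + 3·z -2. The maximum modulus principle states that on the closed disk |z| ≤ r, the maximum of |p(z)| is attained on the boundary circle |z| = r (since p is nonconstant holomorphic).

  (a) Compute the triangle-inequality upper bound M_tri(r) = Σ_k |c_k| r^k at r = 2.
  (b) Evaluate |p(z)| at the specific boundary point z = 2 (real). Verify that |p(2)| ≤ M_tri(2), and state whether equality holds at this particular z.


Coefficients: c_0 = -2, c_1 = 3, c_2 = -3, c_3 = -4. Radius r = 2.
Part (a). Triangle bound: M_tri(r) = Σ_k |c_k| r^k
  = |-2|·2^0 + |3|·2^1 + |-3|·2^2 + |-4|·2^3
  = 2 + 6 + 12 + 32 = 52.
This bounds M(r) := max_{|z|=r} |p(z)| from above; equality holds iff all terms c_k z^k can be made to align in phase at a single z on |z|=r.
Part (b). At z = 2 (real, on the circle |z| = r):
  p(2) = (-2)·2^0 + (3)·2^1 + (-3)·2^2 + (-4)·2^3 = -40.
  |p(2)| = 40.
Check: |p(2)| = 40 ≤ 52 = M_tri(2). ✓ Equality does not hold at z = 2 (the coefficients have mixed signs, so the terms do not all align in phase there).

M_tri(2) = 52; |p(2)| = 40; equality at z=2: no.


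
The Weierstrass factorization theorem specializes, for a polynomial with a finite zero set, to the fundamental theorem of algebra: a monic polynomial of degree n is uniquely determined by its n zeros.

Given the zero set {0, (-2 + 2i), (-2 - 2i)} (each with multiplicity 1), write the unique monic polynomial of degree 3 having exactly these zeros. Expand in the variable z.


The polynomial is p(z) = ∏_{α ∈ S} (z − α), where S = {0, (-2 + 2i), (-2 - 2i)}.
Expanding the product yields: p(z) = z^3 + 4·z^2 + 8·z.
Note conjugate pairs combine to real quadratics: (z − (-2+2i))(z − (-2−2i)) = z² + 4z + 8.
The resulting polynomial has degree 3 and real coefficients as required.

p(z) = z^3 + 4·z^2 + 8·z.


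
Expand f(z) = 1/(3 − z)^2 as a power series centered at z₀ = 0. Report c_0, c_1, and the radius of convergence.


Let w = z − z₀, so z = z₀ + w.
Then 3 − z = 3 − (z₀ + w) = (3 − z₀) − w = 3 − w.
f(z) = 1/(3 − w)^2 = (1/(3)^2) · (1 − w/(3))^{−2}.
By the binomial series (1−u)^{−2} = Σ_{n≥0} C(n+1, 1) u^n for |u|<1, with u = w/(3):
  c_n = C(n+1, 1) / (3)^(n+2).
  c_0 = 1/(3)^2 = 1/9.
  c_1 = 2/(3)^3 = 2/27.
The series is valid for |w/d| < 1, i.e. |z − z₀| < |d|.
Radius of convergence: R = |3 − z₀| = |3| = 3 (distance from z₀ to the singularity z = 3).

c_0 = 1/9, c_1 = 2/27; R = 3.


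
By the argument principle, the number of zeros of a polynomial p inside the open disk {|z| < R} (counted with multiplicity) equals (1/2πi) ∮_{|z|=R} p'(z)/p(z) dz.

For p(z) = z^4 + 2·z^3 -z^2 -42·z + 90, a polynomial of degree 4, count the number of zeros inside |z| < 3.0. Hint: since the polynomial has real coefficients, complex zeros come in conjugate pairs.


The zeros of p are: (-3 + 3i), (-3 - 3i), (2 + 1i), (2 - 1i).
Their magnitudes are: 4.243, 4.243, 2.236, 2.236.
Zeros with |z| < R = 3.0: (2 + 1i), (2 - 1i).
Count = 2.
By the argument principle, (1/2πi) ∮_{|z|=R} p'(z)/p(z) dz equals exactly this count.

Number of zeros inside |z| < 3.0: 2.


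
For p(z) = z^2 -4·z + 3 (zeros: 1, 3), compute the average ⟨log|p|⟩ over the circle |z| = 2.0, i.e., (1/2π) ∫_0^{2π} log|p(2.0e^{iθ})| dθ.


Zeros: 1, 3; r = 2.0.
Inside |z| < r: 1. Outside (|z| ≥ r): 3.
p(0) = 3, so log|p(0)| = log(3) = 1.0986.
Apply Jensen: I(r) = log|p(0)| + Σ_k log(r/|z_k|), summed over zeros inside |z| < r.
  log(r/|z_k|) for z_k = 1: log(2.0/1) = 0.6931
  Outside zeros (3) contribute nothing to the Jensen sum.
Sum over inside zeros: 0.6931.
I(r) = log|p(0)| + (inside sum) = 1.0986 + 0.6931 = 1.7918.
Note: since some zeros are outside |z| ≤ r, the simplified n·log(r) form does NOT apply — only the inside zeros contribute.

I(r) ≈ 1.7918.
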